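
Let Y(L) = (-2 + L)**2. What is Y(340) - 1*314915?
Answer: -200671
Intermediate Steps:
Y(340) - 1*314915 = (-2 + 340)**2 - 1*314915 = 338**2 - 314915 = 114244 - 314915 = -200671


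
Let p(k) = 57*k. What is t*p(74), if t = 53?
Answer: 223554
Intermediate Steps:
t*p(74) = 53*(57*74) = 53*4218 = 223554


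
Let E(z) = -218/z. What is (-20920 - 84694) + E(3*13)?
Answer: -4119164/39 ≈ -1.0562e+5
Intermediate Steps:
(-20920 - 84694) + E(3*13) = (-20920 - 84694) - 218/(3*13) = -105614 - 218/39 = -4119164/39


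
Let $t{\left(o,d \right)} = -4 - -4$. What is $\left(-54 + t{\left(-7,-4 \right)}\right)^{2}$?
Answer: $2916$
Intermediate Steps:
$t{\left(o,d \right)} = 0$ ($t{\left(o,d \right)} = -4 + 4 = 0$)
$\left(-54 + t{\left(-7,-4 \right)}\right)^{2} = \left(-54 + 0\right)^{2} = \left(-54\right)^{2} = 2916$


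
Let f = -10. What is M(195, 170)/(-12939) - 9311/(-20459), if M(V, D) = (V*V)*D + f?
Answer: -132131411131/264719001 ≈ -499.14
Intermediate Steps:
M(V, D) = -10 + D*V² (M(V, D) = (V*V)*D - 10 = V²*D - 10 = D*V² - 10 = -10 + D*V²)
M(195, 170)/(-12939) - 9311/(-20459) = (-10 + 170*195²)/(-12939) - 9311/(-20459) = (-10 + 170*38025)*(-1/12939) - 9311*(-1/20459) = (-10 + 6464250)*(-1/12939) + 9311/20459 = 6464240*(-1/12939) + 9311/20459 = -6464240/12939 + 9311/20459 = -132131411131/264719001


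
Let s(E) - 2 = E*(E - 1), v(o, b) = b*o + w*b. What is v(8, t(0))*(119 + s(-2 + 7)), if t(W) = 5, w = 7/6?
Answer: 12925/2 ≈ 6462.5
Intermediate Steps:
w = 7/6 (w = 7*(⅙) = 7/6 ≈ 1.1667)
v(o, b) = 7*b/6 + b*o (v(o, b) = b*o + 7*b/6 = 7*b/6 + b*o)
s(E) = 2 + E*(-1 + E) (s(E) = 2 + E*(E - 1) = 2 + E*(-1 + E))
v(8, t(0))*(119 + s(-2 + 7)) = ((⅙)*5*(7 + 6*8))*(119 + (2 + (-2 + 7)² - (-2 + 7))) = ((⅙)*5*(7 + 48))*(119 + (2 + 5² - 1*5)) = ((⅙)*5*55)*(119 + (2 + 25 - 5)) = 275*(119 + 22)/6 = (275/6)*141 = 12925/2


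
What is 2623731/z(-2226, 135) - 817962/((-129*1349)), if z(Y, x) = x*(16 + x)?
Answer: 52584271969/394157565 ≈ 133.41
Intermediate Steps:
2623731/z(-2226, 135) - 817962/((-129*1349)) = 2623731/((135*(16 + 135))) - 817962/((-129*1349)) = 2623731/((135*151)) - 817962/(-174021) = 2623731/20385 - 817962*(-1/174021) = 2623731*(1/20385) + 272654/58007 = 874577/6795 + 272654/58007 = 52584271969/394157565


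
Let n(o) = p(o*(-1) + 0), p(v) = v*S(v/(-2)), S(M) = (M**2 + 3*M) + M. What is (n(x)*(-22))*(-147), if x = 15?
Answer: -8367975/2 ≈ -4.1840e+6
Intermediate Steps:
S(M) = M**2 + 4*M
p(v) = -v**2*(4 - v/2)/2 (p(v) = v*((v/(-2))*(4 + v/(-2))) = v*((v*(-1/2))*(4 + v*(-1/2))) = v*((-v/2)*(4 - v/2)) = v*(-v*(4 - v/2)/2) = -v**2*(4 - v/2)/2)
n(o) = o**2*(-8 - o)/4 (n(o) = (o*(-1) + 0)**2*(-8 + (o*(-1) + 0))/4 = (-o + 0)**2*(-8 + (-o + 0))/4 = (-o)**2*(-8 - o)/4 = o**2*(-8 - o)/4)
(n(x)*(-22))*(-147) = (((1/4)*15**2*(-8 - 1*15))*(-22))*(-147) = (((1/4)*225*(-8 - 15))*(-22))*(-147) = (((1/4)*225*(-23))*(-22))*(-147) = -5175/4*(-22)*(-147) = (56925/2)*(-147) = -8367975/2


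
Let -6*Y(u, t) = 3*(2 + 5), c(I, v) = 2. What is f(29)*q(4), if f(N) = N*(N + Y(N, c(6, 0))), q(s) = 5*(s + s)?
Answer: 29580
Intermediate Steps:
Y(u, t) = -7/2 (Y(u, t) = -(2 + 5)/2 = -7/2)
q(s) = 10*s (q(s) = 5*(2*s) = 10*s)
f(N) = N*(-7/2 + N) (f(N) = N*(N - 7/2) = N*(-7/2 + N))
f(29)*q(4) = ((½)*29*(-7 + 2*29))*(10*4) = ((½)*29*(-7 + 58))*40 = ((½)*29*51)*40 = (1479/2)*40 = 29580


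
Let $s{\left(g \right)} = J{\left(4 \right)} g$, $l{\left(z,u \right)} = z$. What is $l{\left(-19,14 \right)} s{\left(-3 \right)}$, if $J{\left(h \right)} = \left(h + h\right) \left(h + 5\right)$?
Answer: $4104$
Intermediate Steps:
$J{\left(h \right)} = 2 h \left(5 + h\right)$
$s{\left(g \right)} = 72 g$ ($s{\left(g \right)} = 2 \cdot 4 \left(5 + 4\right) g = 2 \cdot 4 \cdot 9 g = 72 g$)
$l{\left(-19,14 \right)} s{\left(-3 \right)} = - 19 \cdot 72 \left(-3\right) = \left(-19\right) \left(-216\right) = 4104$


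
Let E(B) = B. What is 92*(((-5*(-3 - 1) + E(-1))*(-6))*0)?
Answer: 0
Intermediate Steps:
92*(((-5*(-3 - 1) + E(-1))*(-6))*0) = 92*(((-5*(-3 - 1) - 1)*(-6))*0) = 92*(((-5*(-4) - 1)*(-6))*0) = 92*(((20 - 1)*(-6))*0) = 92*((19*(-6))*0) = 92*(-114*0) = 92*0 = 0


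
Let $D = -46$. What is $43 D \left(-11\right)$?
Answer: $21758$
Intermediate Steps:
$43 D \left(-11\right) = 43 \left(-46\right) \left(-11\right) = \left(-1978\right) \left(-11\right) = 21758$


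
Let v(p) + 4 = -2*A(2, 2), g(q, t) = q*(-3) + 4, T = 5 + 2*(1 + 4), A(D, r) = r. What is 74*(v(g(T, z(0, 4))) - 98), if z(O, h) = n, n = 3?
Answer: -7844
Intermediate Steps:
z(O, h) = 3
T = 15 (T = 5 + 2*5 = 5 + 10 = 15)
g(q, t) = 4 - 3*q (g(q, t) = -3*q + 4 = 4 - 3*q)
v(p) = -8 (v(p) = -4 - 2*2 = -4 - 4 = -8)
74*(v(g(T, z(0, 4))) - 98) = 74*(-8 - 98) = 74*(-106) = -7844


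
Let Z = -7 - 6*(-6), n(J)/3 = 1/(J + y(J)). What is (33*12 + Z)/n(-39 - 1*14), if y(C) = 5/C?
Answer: -398650/53 ≈ -7521.7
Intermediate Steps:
n(J) = 3/(J + 5/J)
Z = 29 (Z = -7 - 1*(-36) = -7 + 36 = 29)
(33*12 + Z)/n(-39 - 1*14) = (33*12 + 29)/((3*(-39 - 1*14)/(5 + (-39 - 1*14)**2))) = (396 + 29)/((3*(-39 - 14)/(5 + (-39 - 14)**2))) = 425/((3*(-53)/(5 + (-53)**2))) = 425/((3*(-53)/(5 + 2809))) = 425/((3*(-53)/2814)) = 425/((3*(-53)*(1/2814))) = 425/(-53/938) = 425*(-938/53) = -398650/53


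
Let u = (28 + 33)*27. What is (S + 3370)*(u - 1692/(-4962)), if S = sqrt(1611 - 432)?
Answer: 4591122870/827 + 4087053*sqrt(131)/827 ≈ 5.6081e+6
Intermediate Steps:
u = 1647 (u = 61*27 = 1647)
S = 3*sqrt(131) (S = sqrt(1179) = 3*sqrt(131) ≈ 34.337)
(S + 3370)*(u - 1692/(-4962)) = (3*sqrt(131) + 3370)*(1647 - 1692/(-4962)) = (3370 + 3*sqrt(131))*(1647 - 1692*(-1/4962)) = (3370 + 3*sqrt(131))*(1647 + 282/827) = (3370 + 3*sqrt(131))*(1362351/827) = 4591122870/827 + 4087053*sqrt(131)/827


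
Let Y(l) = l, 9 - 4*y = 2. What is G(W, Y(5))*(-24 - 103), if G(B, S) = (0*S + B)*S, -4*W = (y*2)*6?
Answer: 13335/4 ≈ 3333.8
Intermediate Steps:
y = 7/4 (y = 9/4 - ¼*2 = 9/4 - ½ = 7/4 ≈ 1.7500)
W = -21/4 (W = -(7/4)*2*6/4 = -7*6/8 = -¼*21 = -21/4 ≈ -5.2500)
G(B, S) = B*S (G(B, S) = (0 + B)*S = B*S)
G(W, Y(5))*(-24 - 103) = (-21/4*5)*(-24 - 103) = -105/4*(-127) = 13335/4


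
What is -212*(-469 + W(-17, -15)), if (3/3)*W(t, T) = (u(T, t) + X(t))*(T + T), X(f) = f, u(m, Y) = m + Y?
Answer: -212212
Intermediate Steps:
u(m, Y) = Y + m
W(t, T) = 2*T*(T + 2*t) (W(t, T) = ((t + T) + t)*(T + T) = ((T + t) + t)*(2*T) = (T + 2*t)*(2*T) = 2*T*(T + 2*t))
-212*(-469 + W(-17, -15)) = -212*(-469 + 2*(-15)*(-15 + 2*(-17))) = -212*(-469 + 2*(-15)*(-15 - 34)) = -212*(-469 + 2*(-15)*(-49)) = -212*(-469 + 1470) = -212*1001 = -212212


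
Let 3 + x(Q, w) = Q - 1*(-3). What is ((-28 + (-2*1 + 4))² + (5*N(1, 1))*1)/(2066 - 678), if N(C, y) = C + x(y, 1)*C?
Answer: 343/694 ≈ 0.49424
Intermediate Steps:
x(Q, w) = Q (x(Q, w) = -3 + (Q - 1*(-3)) = -3 + (Q + 3) = -3 + (3 + Q) = Q)
N(C, y) = C + C*y (N(C, y) = C + y*C = C + C*y)
((-28 + (-2*1 + 4))² + (5*N(1, 1))*1)/(2066 - 678) = ((-28 + (-2*1 + 4))² + (5*(1*(1 + 1)))*1)/(2066 - 678) = ((-28 + (-2 + 4))² + (5*(1*2))*1)/1388 = ((-28 + 2)² + (5*2)*1)*(1/1388) = ((-26)² + 10*1)*(1/1388) = (676 + 10)*(1/1388) = 686*(1/1388) = 343/694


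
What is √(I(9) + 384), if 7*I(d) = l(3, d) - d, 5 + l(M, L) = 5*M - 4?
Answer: √18795/7 ≈ 19.585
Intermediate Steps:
l(M, L) = -9 + 5*M (l(M, L) = -5 + (5*M - 4) = -5 + (-4 + 5*M) = -9 + 5*M)
I(d) = 6/7 - d/7 (I(d) = ((-9 + 5*3) - d)/7 = ((-9 + 15) - d)/7 = (6 - d)/7 = 6/7 - d/7)
√(I(9) + 384) = √((6/7 - ⅐*9) + 384) = √((6/7 - 9/7) + 384) = √(-3/7 + 384) = √(2685/7) = √18795/7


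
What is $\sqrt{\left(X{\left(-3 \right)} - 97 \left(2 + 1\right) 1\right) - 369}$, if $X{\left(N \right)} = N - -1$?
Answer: $i \sqrt{662} \approx 25.729 i$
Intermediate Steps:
$X{\left(N \right)} = 1 + N$ ($X{\left(N \right)} = N + 1 = 1 + N$)
$\sqrt{\left(X{\left(-3 \right)} - 97 \left(2 + 1\right) 1\right) - 369} = \sqrt{\left(\left(1 - 3\right) - 97 \left(2 + 1\right) 1\right) - 369} = \sqrt{\left(-2 - 97 \cdot 3 \cdot 1\right) - 369} = \sqrt{\left(-2 - 291\right) - 369} = \sqrt{-293 - 369} = \sqrt{-662} = i \sqrt{662}$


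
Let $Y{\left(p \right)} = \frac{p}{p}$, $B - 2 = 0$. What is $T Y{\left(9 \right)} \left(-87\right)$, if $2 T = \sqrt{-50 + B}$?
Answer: $- 174 i \sqrt{3} \approx - 301.38 i$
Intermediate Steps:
$B = 2$ ($B = 2 + 0 = 2$)
$Y{\left(p \right)} = 1$
$T = 2 i \sqrt{3}$ ($T = \frac{\sqrt{-50 + 2}}{2} = \frac{\sqrt{-48}}{2} = \frac{4 i \sqrt{3}}{2} = 2 i \sqrt{3} \approx 3.4641 i$)
$T Y{\left(9 \right)} \left(-87\right) = 2 i \sqrt{3} \cdot 1 \left(-87\right) = 2 i \sqrt{3} \left(-87\right) = - 174 i \sqrt{3}$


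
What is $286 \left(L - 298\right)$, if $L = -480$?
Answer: $-222508$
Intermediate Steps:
$286 \left(L - 298\right) = 286 \left(-480 - 298\right) = 286 \left(-778\right) = -222508$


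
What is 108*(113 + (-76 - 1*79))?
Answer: -4536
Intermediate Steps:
108*(113 + (-76 - 1*79)) = 108*(113 + (-76 - 79)) = 108*(113 - 155) = 108*(-42) = -4536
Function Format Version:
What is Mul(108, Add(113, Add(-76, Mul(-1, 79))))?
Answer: -4536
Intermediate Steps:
Mul(108, Add(113, Add(-76, Mul(-1, 79)))) = Mul(108, Add(113, Add(-76, -79))) = Mul(108, Add(113, -155)) = Mul(108, -42) = -4536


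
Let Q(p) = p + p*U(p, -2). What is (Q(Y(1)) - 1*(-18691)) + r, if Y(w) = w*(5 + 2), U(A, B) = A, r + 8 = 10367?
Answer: 29106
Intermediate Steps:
r = 10359 (r = -8 + 10367 = 10359)
Y(w) = 7*w (Y(w) = w*7 = 7*w)
Q(p) = p + p² (Q(p) = p + p*p = p + p²)
(Q(Y(1)) - 1*(-18691)) + r = ((7*1)*(1 + 7*1) - 1*(-18691)) + 10359 = (7*(1 + 7) + 18691) + 10359 = (7*8 + 18691) + 10359 = (56 + 18691) + 10359 = 18747 + 10359 = 29106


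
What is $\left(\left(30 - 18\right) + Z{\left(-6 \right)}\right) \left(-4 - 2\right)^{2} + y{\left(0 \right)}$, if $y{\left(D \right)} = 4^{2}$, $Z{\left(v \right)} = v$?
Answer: $232$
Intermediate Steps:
$y{\left(D \right)} = 16$
$\left(\left(30 - 18\right) + Z{\left(-6 \right)}\right) \left(-4 - 2\right)^{2} + y{\left(0 \right)} = \left(\left(30 - 18\right) - 6\right) \left(-4 - 2\right)^{2} + 16 = \left(12 - 6\right) \left(-6\right)^{2} + 16 = 6 \cdot 36 + 16 = 216 + 16 = 232$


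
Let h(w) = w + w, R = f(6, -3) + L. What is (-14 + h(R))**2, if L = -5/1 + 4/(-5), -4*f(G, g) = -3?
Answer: 58081/100 ≈ 580.81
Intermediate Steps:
f(G, g) = 3/4 (f(G, g) = -1/4*(-3) = 3/4)
L = -29/5 (L = -5*1 + 4*(-1/5) = -5 - 4/5 = -29/5 ≈ -5.8000)
R = -101/20 (R = 3/4 - 29/5 = -101/20 ≈ -5.0500)
h(w) = 2*w
(-14 + h(R))**2 = (-14 + 2*(-101/20))**2 = (-14 - 101/10)**2 = (-241/10)**2 = 58081/100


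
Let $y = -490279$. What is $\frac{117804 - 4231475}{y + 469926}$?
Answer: $\frac{4113671}{20353} \approx 202.12$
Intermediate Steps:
$\frac{117804 - 4231475}{y + 469926} = \frac{117804 - 4231475}{-490279 + 469926} = - \frac{4113671}{-20353} = \left(-4113671\right) \left(- \frac{1}{20353}\right) = \frac{4113671}{20353}$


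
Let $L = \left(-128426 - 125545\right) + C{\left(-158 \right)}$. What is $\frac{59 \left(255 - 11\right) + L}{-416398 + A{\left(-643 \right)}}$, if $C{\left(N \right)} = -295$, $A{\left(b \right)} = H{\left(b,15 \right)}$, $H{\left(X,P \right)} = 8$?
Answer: $\frac{23987}{41639} \approx 0.57607$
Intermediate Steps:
$A{\left(b \right)} = 8$
$L = -254266$ ($L = \left(-128426 - 125545\right) - 295 = -253971 - 295 = -254266$)
$\frac{59 \left(255 - 11\right) + L}{-416398 + A{\left(-643 \right)}} = \frac{59 \left(255 - 11\right) - 254266}{-416398 + 8} = \frac{59 \left(255 - 11\right) - 254266}{-416390} = \left(59 \cdot 244 - 254266\right) \left(- \frac{1}{416390}\right) = \left(14396 - 254266\right) \left(- \frac{1}{416390}\right) = \left(-239870\right) \left(- \frac{1}{416390}\right) = \frac{23987}{41639}$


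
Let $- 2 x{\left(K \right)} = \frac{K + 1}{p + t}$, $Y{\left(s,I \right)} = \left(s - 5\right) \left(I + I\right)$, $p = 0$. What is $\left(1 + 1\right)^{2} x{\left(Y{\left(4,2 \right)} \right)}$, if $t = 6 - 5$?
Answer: $6$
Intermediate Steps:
$t = 1$ ($t = 6 - 5 = 1$)
$Y{\left(s,I \right)} = 2 I \left(-5 + s\right)$ ($Y{\left(s,I \right)} = \left(-5 + s\right) 2 I = 2 I \left(-5 + s\right)$)
$x{\left(K \right)} = - \frac{1}{2} - \frac{K}{2}$ ($x{\left(K \right)} = - \frac{\left(K + 1\right) \frac{1}{0 + 1}}{2} = - \frac{\left(1 + K\right) 1^{-1}}{2} = - \frac{\left(1 + K\right) 1}{2} = - \frac{1 + K}{2} = - \frac{1}{2} - \frac{K}{2}$)
$\left(1 + 1\right)^{2} x{\left(Y{\left(4,2 \right)} \right)} = \left(1 + 1\right)^{2} \left(- \frac{1}{2} - \frac{2 \cdot 2 \left(-5 + 4\right)}{2}\right) = 2^{2} \left(- \frac{1}{2} - \frac{2 \cdot 2 \left(-1\right)}{2}\right) = 4 \left(- \frac{1}{2} - -2\right) = 4 \left(- \frac{1}{2} + 2\right) = 4 \cdot \frac{3}{2} = 6$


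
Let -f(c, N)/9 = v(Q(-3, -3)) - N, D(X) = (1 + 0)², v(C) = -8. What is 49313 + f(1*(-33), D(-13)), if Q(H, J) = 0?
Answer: 49394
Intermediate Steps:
D(X) = 1 (D(X) = 1² = 1)
f(c, N) = 72 + 9*N (f(c, N) = -9*(-8 - N) = 72 + 9*N)
49313 + f(1*(-33), D(-13)) = 49313 + (72 + 9*1) = 49313 + (72 + 9) = 49313 + 81 = 49394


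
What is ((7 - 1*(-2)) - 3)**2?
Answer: 36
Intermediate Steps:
((7 - 1*(-2)) - 3)**2 = ((7 + 2) - 3)**2 = (9 - 3)**2 = 6**2 = 36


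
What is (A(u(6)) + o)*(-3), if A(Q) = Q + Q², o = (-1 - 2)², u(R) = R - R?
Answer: -27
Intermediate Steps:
u(R) = 0
o = 9 (o = (-3)² = 9)
(A(u(6)) + o)*(-3) = (0*(1 + 0) + 9)*(-3) = (0*1 + 9)*(-3) = (0 + 9)*(-3) = 9*(-3) = -27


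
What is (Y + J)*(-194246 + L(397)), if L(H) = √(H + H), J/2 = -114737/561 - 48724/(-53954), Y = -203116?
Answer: 598304958390401756/15134097 - 3080140432186*√794/15134097 ≈ 3.9528e+10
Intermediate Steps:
J = -6163185934/15134097 (J = 2*(-114737/561 - 48724/(-53954)) = 2*(-114737*1/561 - 48724*(-1/53954)) = 2*(-114737/561 + 24362/26977) = 2*(-3081592967/15134097) = -6163185934/15134097 ≈ -407.24)
L(H) = √2*√H (L(H) = √(2*H) = √2*√H)
(Y + J)*(-194246 + L(397)) = (-203116 - 6163185934/15134097)*(-194246 + √2*√397) = -3080140432186*(-194246 + √794)/15134097 = 598304958390401756/15134097 - 3080140432186*√794/15134097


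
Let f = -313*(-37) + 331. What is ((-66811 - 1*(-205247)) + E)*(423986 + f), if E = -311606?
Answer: -75484456660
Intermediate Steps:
f = 11912 (f = 11581 + 331 = 11912)
((-66811 - 1*(-205247)) + E)*(423986 + f) = ((-66811 - 1*(-205247)) - 311606)*(423986 + 11912) = ((-66811 + 205247) - 311606)*435898 = (138436 - 311606)*435898 = -173170*435898 = -75484456660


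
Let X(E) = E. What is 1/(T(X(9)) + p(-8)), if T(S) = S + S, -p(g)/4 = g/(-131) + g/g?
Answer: 131/1802 ≈ 0.072697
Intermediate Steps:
p(g) = -4 + 4*g/131 (p(g) = -4*(g/(-131) + g/g) = -4*(g*(-1/131) + 1) = -4*(-g/131 + 1) = -4*(1 - g/131) = -4 + 4*g/131)
T(S) = 2*S
1/(T(X(9)) + p(-8)) = 1/(2*9 + (-4 + (4/131)*(-8))) = 1/(18 + (-4 - 32/131)) = 1/(18 - 556/131) = 1/(1802/131) = 131/1802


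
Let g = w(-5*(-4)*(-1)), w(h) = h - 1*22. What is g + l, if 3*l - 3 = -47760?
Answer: -15961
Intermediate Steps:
l = -15919 (l = 1 + (⅓)*(-47760) = 1 - 15920 = -15919)
w(h) = -22 + h (w(h) = h - 22 = -22 + h)
g = -42 (g = -22 - 5*(-4)*(-1) = -22 + 20*(-1) = -22 - 20 = -42)
g + l = -42 - 15919 = -15961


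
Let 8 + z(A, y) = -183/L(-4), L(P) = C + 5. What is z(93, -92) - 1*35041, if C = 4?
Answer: -105208/3 ≈ -35069.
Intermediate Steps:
L(P) = 9 (L(P) = 4 + 5 = 9)
z(A, y) = -85/3 (z(A, y) = -8 - 183/9 = -8 - 183*1/9 = -8 - 61/3 = -85/3)
z(93, -92) - 1*35041 = -85/3 - 1*35041 = -85/3 - 35041 = -105208/3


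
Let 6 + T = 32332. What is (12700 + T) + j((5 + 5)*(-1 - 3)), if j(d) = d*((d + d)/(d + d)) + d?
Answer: 44946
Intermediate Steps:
T = 32326 (T = -6 + 32332 = 32326)
j(d) = 2*d (j(d) = d*((2*d)/((2*d))) + d = d*((2*d)*(1/(2*d))) + d = d*1 + d = d + d = 2*d)
(12700 + T) + j((5 + 5)*(-1 - 3)) = (12700 + 32326) + 2*((5 + 5)*(-1 - 3)) = 45026 + 2*(10*(-4)) = 45026 + 2*(-40) = 45026 - 80 = 44946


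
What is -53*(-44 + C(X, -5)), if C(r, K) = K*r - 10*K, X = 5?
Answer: 1007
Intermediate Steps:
C(r, K) = -10*K + K*r
-53*(-44 + C(X, -5)) = -53*(-44 - 5*(-10 + 5)) = -53*(-44 - 5*(-5)) = -53*(-44 + 25) = -53*(-19) = 1007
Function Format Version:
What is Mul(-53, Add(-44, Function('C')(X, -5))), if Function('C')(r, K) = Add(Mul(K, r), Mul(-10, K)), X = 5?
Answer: 1007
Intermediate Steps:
Function('C')(r, K) = Add(Mul(-10, K), Mul(K, r))
Mul(-53, Add(-44, Function('C')(X, -5))) = Mul(-53, Add(-44, Mul(-5, Add(-10, 5)))) = Mul(-53, Add(-44, Mul(-5, -5))) = Mul(-53, Add(-44, 25)) = Mul(-53, -19) = 1007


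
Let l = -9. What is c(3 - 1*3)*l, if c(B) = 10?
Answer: -90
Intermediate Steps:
c(3 - 1*3)*l = 10*(-9) = -90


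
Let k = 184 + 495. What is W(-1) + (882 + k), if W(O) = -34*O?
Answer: 1595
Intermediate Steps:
k = 679
W(-1) + (882 + k) = -34*(-1) + (882 + 679) = 34 + 1561 = 1595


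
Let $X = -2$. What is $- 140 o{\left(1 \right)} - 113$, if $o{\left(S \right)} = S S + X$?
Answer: $27$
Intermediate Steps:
$o{\left(S \right)} = -2 + S^{2}$ ($o{\left(S \right)} = S S - 2 = S^{2} - 2 = -2 + S^{2}$)
$- 140 o{\left(1 \right)} - 113 = - 140 \left(-2 + 1^{2}\right) - 113 = - 140 \left(-2 + 1\right) - 113 = \left(-140\right) \left(-1\right) - 113 = 140 - 113 = 27$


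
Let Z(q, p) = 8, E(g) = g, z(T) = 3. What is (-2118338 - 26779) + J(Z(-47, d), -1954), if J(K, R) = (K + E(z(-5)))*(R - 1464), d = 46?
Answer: -2182715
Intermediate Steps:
J(K, R) = (-1464 + R)*(3 + K) (J(K, R) = (K + 3)*(R - 1464) = (3 + K)*(-1464 + R) = (-1464 + R)*(3 + K))
(-2118338 - 26779) + J(Z(-47, d), -1954) = (-2118338 - 26779) + (-4392 - 1464*8 + 3*(-1954) + 8*(-1954)) = -2145117 + (-4392 - 11712 - 5862 - 15632) = -2145117 - 37598 = -2182715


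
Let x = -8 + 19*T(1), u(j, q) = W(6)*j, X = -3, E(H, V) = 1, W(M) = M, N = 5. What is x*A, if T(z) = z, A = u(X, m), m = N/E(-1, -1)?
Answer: -198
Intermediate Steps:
m = 5 (m = 5/1 = 5*1 = 5)
u(j, q) = 6*j
A = -18 (A = 6*(-3) = -18)
x = 11 (x = -8 + 19*1 = -8 + 19 = 11)
x*A = 11*(-18) = -198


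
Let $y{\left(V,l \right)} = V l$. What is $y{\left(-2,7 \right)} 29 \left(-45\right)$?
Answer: $18270$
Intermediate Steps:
$y{\left(-2,7 \right)} 29 \left(-45\right) = \left(-2\right) 7 \cdot 29 \left(-45\right) = \left(-14\right) 29 \left(-45\right) = \left(-406\right) \left(-45\right) = 18270$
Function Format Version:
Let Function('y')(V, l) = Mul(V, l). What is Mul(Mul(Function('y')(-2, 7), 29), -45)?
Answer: 18270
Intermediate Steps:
Mul(Mul(Function('y')(-2, 7), 29), -45) = Mul(Mul(Mul(-2, 7), 29), -45) = Mul(Mul(-14, 29), -45) = Mul(-406, -45) = 18270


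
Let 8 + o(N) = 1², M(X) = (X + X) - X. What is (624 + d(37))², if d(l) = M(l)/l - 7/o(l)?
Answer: 391876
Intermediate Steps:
M(X) = X (M(X) = 2*X - X = X)
o(N) = -7 (o(N) = -8 + 1² = -8 + 1 = -7)
d(l) = 2 (d(l) = l/l - 7/(-7) = 1 - 7*(-⅐) = 1 + 1 = 2)
(624 + d(37))² = (624 + 2)² = 626² = 391876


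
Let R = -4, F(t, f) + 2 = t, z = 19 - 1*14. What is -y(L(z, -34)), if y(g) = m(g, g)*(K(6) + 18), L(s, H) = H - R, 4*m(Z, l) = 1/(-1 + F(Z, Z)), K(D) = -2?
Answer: 4/33 ≈ 0.12121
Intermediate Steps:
z = 5 (z = 19 - 14 = 5)
F(t, f) = -2 + t
m(Z, l) = 1/(4*(-3 + Z)) (m(Z, l) = 1/(4*(-1 + (-2 + Z))) = 1/(4*(-3 + Z)))
L(s, H) = 4 + H (L(s, H) = H - 1*(-4) = H + 4 = 4 + H)
y(g) = 4/(-3 + g) (y(g) = (1/(4*(-3 + g)))*(-2 + 18) = (1/(4*(-3 + g)))*16 = 4/(-3 + g))
-y(L(z, -34)) = -4/(-3 + (4 - 34)) = -4/(-3 - 30) = -4/(-33) = -4*(-1)/33 = -1*(-4/33) = 4/33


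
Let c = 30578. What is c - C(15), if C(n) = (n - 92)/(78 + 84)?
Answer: 4953713/162 ≈ 30578.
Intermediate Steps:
C(n) = -46/81 + n/162 (C(n) = (-92 + n)/162 = (-92 + n)*(1/162) = -46/81 + n/162)
c - C(15) = 30578 - (-46/81 + (1/162)*15) = 30578 - (-46/81 + 5/54) = 30578 - 1*(-77/162) = 30578 + 77/162 = 4953713/162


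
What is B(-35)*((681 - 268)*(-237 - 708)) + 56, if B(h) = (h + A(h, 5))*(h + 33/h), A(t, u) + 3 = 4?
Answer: -476950516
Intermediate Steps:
A(t, u) = 1 (A(t, u) = -3 + 4 = 1)
B(h) = (1 + h)*(h + 33/h) (B(h) = (h + 1)*(h + 33/h) = (1 + h)*(h + 33/h))
B(-35)*((681 - 268)*(-237 - 708)) + 56 = (33 - 35 + (-35)**2 + 33/(-35))*((681 - 268)*(-237 - 708)) + 56 = (33 - 35 + 1225 + 33*(-1/35))*(413*(-945)) + 56 = (33 - 35 + 1225 - 33/35)*(-390285) + 56 = (42772/35)*(-390285) + 56 = -476950572 + 56 = -476950516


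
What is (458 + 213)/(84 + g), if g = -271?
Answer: -61/17 ≈ -3.5882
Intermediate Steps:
(458 + 213)/(84 + g) = (458 + 213)/(84 - 271) = 671/(-187) = 671*(-1/187) = -61/17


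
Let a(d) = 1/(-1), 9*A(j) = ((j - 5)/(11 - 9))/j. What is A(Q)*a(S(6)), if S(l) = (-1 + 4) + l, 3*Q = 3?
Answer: 2/9 ≈ 0.22222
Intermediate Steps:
Q = 1 (Q = (1/3)*3 = 1)
S(l) = 3 + l
A(j) = (-5/2 + j/2)/(9*j) (A(j) = (((j - 5)/(11 - 9))/j)/9 = (((-5 + j)/2)/j)/9 = (((-5 + j)*(1/2))/j)/9 = ((-5/2 + j/2)/j)/9 = (-5/2 + j/2)/(9*j))
a(d) = -1
A(Q)*a(S(6)) = ((1/18)*(-5 + 1)/1)*(-1) = ((1/18)*1*(-4))*(-1) = -2/9*(-1) = 2/9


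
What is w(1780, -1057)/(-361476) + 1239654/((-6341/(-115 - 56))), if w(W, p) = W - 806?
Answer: 38312988887425/1146059658 ≈ 33430.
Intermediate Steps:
w(W, p) = -806 + W
w(1780, -1057)/(-361476) + 1239654/((-6341/(-115 - 56))) = (-806 + 1780)/(-361476) + 1239654/((-6341/(-115 - 56))) = 974*(-1/361476) + 1239654/((-6341/(-171))) = -487/180738 + 1239654/((-6341*(-1/171))) = -487/180738 + 1239654/(6341/171) = -487/180738 + 1239654*(171/6341) = -487/180738 + 211980834/6341 = 38312988887425/1146059658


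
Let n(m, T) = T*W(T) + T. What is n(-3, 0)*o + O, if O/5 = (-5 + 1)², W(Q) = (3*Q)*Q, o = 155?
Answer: 80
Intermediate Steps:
W(Q) = 3*Q²
n(m, T) = T + 3*T³ (n(m, T) = T*(3*T²) + T = 3*T³ + T = T + 3*T³)
O = 80 (O = 5*(-5 + 1)² = 5*(-4)² = 5*16 = 80)
n(-3, 0)*o + O = (0 + 3*0³)*155 + 80 = (0 + 3*0)*155 + 80 = (0 + 0)*155 + 80 = 0*155 + 80 = 0 + 80 = 80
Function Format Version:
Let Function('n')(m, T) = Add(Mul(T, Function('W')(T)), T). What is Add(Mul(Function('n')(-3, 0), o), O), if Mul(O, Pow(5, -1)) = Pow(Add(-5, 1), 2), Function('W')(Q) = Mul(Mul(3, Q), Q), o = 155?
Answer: 80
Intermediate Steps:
Function('W')(Q) = Mul(3, Pow(Q, 2))
Function('n')(m, T) = Add(T, Mul(3, Pow(T, 3))) (Function('n')(m, T) = Add(Mul(T, Mul(3, Pow(T, 2))), T) = Add(Mul(3, Pow(T, 3)), T) = Add(T, Mul(3, Pow(T, 3))))
O = 80 (O = Mul(5, Pow(Add(-5, 1), 2)) = Mul(5, Pow(-4, 2)) = Mul(5, 16) = 80)
Add(Mul(Function('n')(-3, 0), o), O) = Add(Mul(Add(0, Mul(3, Pow(0, 3))), 155), 80) = Add(Mul(Add(0, Mul(3, 0)), 155), 80) = Add(Mul(Add(0, 0), 155), 80) = Add(Mul(0, 155), 80) = Add(0, 80) = 80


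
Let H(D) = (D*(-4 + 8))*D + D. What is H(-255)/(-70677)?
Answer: -86615/23559 ≈ -3.6765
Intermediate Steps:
H(D) = D + 4*D**2 (H(D) = (D*4)*D + D = (4*D)*D + D = 4*D**2 + D = D + 4*D**2)
H(-255)/(-70677) = -255*(1 + 4*(-255))/(-70677) = -255*(1 - 1020)*(-1/70677) = -255*(-1019)*(-1/70677) = 259845*(-1/70677) = -86615/23559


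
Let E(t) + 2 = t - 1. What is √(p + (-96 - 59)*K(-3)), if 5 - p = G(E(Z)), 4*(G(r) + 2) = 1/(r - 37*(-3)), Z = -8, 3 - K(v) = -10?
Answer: I*√803201/20 ≈ 44.811*I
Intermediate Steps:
K(v) = 13 (K(v) = 3 - 1*(-10) = 3 + 10 = 13)
E(t) = -3 + t (E(t) = -2 + (t - 1) = -2 + (-1 + t) = -3 + t)
G(r) = -2 + 1/(4*(111 + r)) (G(r) = -2 + 1/(4*(r - 37*(-3))) = -2 + 1/(4*(r + 111)) = -2 + 1/(4*(111 + r)))
p = 2799/400 (p = 5 - (-887 - 8*(-3 - 8))/(4*(111 + (-3 - 8))) = 5 - (-887 - 8*(-11))/(4*(111 - 11)) = 5 - (-887 + 88)/(4*100) = 5 - (-799)/(4*100) = 5 - 1*(-799/400) = 5 + 799/400 = 2799/400 ≈ 6.9975)
√(p + (-96 - 59)*K(-3)) = √(2799/400 + (-96 - 59)*13) = √(2799/400 - 155*13) = √(2799/400 - 2015) = √(-803201/400) = I*√803201/20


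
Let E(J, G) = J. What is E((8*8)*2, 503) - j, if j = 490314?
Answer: -490186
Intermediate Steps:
E((8*8)*2, 503) - j = (8*8)*2 - 1*490314 = 64*2 - 490314 = 128 - 490314 = -490186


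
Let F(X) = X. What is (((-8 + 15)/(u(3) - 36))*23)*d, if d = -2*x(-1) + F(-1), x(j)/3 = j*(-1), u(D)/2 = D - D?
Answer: 1127/36 ≈ 31.306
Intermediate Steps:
u(D) = 0 (u(D) = 2*(D - D) = 2*0 = 0)
x(j) = -3*j (x(j) = 3*(j*(-1)) = 3*(-j) = -3*j)
d = -7 (d = -(-6)*(-1) - 1 = -2*3 - 1 = -6 - 1 = -7)
(((-8 + 15)/(u(3) - 36))*23)*d = (((-8 + 15)/(0 - 36))*23)*(-7) = ((7/(-36))*23)*(-7) = ((7*(-1/36))*23)*(-7) = -7/36*23*(-7) = -161/36*(-7) = 1127/36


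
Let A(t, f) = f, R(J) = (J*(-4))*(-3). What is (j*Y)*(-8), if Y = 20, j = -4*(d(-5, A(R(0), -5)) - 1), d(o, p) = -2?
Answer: -1920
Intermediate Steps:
R(J) = 12*J (R(J) = -4*J*(-3) = 12*J)
j = 12 (j = -4*(-2 - 1) = -4*(-3) = 12)
(j*Y)*(-8) = (12*20)*(-8) = 240*(-8) = -1920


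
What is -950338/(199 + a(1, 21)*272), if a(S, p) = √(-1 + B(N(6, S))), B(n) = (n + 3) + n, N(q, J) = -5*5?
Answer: -189117262/3590833 + 1033967744*I*√3/3590833 ≈ -52.667 + 498.74*I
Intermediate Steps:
N(q, J) = -25
B(n) = 3 + 2*n (B(n) = (3 + n) + n = 3 + 2*n)
a(S, p) = 4*I*√3 (a(S, p) = √(-1 + (3 + 2*(-25))) = √(-1 + (3 - 50)) = √(-1 - 47) = √(-48) = 4*I*√3)
-950338/(199 + a(1, 21)*272) = -950338/(199 + (4*I*√3)*272) = -950338/(199 + 1088*I*√3)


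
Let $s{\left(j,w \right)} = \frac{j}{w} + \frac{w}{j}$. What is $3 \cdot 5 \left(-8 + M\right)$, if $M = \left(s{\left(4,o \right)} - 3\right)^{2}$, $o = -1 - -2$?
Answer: $- \frac{1545}{16} \approx -96.563$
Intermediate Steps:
$o = 1$ ($o = -1 + 2 = 1$)
$M = \frac{25}{16}$ ($M = \left(\left(\frac{4}{1} + 1 \cdot \frac{1}{4}\right) - 3\right)^{2} = \left(\left(4 \cdot 1 + 1 \cdot \frac{1}{4}\right) - 3\right)^{2} = \left(\left(4 + \frac{1}{4}\right) - 3\right)^{2} = \left(\frac{17}{4} - 3\right)^{2} = \left(\frac{5}{4}\right)^{2} = \frac{25}{16} \approx 1.5625$)
$3 \cdot 5 \left(-8 + M\right) = 3 \cdot 5 \left(-8 + \frac{25}{16}\right) = 15 \left(- \frac{103}{16}\right) = - \frac{1545}{16}$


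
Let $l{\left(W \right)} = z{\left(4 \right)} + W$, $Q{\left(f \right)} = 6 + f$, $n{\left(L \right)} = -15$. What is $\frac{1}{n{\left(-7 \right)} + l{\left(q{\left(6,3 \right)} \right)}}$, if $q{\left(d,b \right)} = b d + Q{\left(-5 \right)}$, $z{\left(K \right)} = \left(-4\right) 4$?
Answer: $- \frac{1}{12} \approx -0.083333$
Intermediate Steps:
$z{\left(K \right)} = -16$
$q{\left(d,b \right)} = 1 + b d$ ($q{\left(d,b \right)} = b d + \left(6 - 5\right) = b d + 1 = 1 + b d$)
$l{\left(W \right)} = -16 + W$
$\frac{1}{n{\left(-7 \right)} + l{\left(q{\left(6,3 \right)} \right)}} = \frac{1}{-15 + \left(-16 + \left(1 + 3 \cdot 6\right)\right)} = \frac{1}{-15 + \left(-16 + \left(1 + 18\right)\right)} = \frac{1}{-15 + \left(-16 + 19\right)} = \frac{1}{-15 + 3} = \frac{1}{-12} = - \frac{1}{12}$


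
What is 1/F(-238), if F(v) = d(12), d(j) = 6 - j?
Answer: -⅙ ≈ -0.16667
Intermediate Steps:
F(v) = -6 (F(v) = 6 - 1*12 = 6 - 12 = -6)
1/F(-238) = 1/(-6) = -⅙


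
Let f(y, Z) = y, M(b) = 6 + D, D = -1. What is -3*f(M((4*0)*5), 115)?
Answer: -15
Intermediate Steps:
M(b) = 5 (M(b) = 6 - 1 = 5)
-3*f(M((4*0)*5), 115) = -3*5 = -15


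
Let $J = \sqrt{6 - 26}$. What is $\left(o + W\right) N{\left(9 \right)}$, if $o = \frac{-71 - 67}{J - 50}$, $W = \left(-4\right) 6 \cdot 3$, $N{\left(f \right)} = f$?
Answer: $- \frac{8727}{14} + \frac{69 i \sqrt{5}}{70} \approx -623.36 + 2.2041 i$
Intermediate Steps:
$W = -72$ ($W = \left(-24\right) 3 = -72$)
$J = 2 i \sqrt{5}$ ($J = \sqrt{-20} = 2 i \sqrt{5} \approx 4.4721 i$)
$o = - \frac{138}{-50 + 2 i \sqrt{5}}$ ($o = \frac{-71 - 67}{2 i \sqrt{5} - 50} = - \frac{138}{-50 + 2 i \sqrt{5}} \approx 2.7381 + 0.2449 i$)
$\left(o + W\right) N{\left(9 \right)} = \left(\left(\frac{115}{42} + \frac{23 i \sqrt{5}}{210}\right) - 72\right) 9 = \left(- \frac{2909}{42} + \frac{23 i \sqrt{5}}{210}\right) 9 = - \frac{8727}{14} + \frac{69 i \sqrt{5}}{70}$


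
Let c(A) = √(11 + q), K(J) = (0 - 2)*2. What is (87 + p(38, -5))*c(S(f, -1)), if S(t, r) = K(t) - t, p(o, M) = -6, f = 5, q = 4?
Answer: 81*√15 ≈ 313.71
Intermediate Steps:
K(J) = -4 (K(J) = -2*2 = -4)
S(t, r) = -4 - t
c(A) = √15 (c(A) = √(11 + 4) = √15)
(87 + p(38, -5))*c(S(f, -1)) = (87 - 6)*√15 = 81*√15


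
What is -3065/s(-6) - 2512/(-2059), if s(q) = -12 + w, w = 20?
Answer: -6290739/16472 ≈ -381.90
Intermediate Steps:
s(q) = 8 (s(q) = -12 + 20 = 8)
-3065/s(-6) - 2512/(-2059) = -3065/8 - 2512/(-2059) = -3065*⅛ - 2512*(-1/2059) = -3065/8 + 2512/2059 = -6290739/16472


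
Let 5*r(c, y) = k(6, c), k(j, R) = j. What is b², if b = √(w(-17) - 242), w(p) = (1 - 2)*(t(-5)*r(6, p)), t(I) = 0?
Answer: -242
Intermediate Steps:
r(c, y) = 6/5 (r(c, y) = (⅕)*6 = 6/5)
w(p) = 0 (w(p) = (1 - 2)*(0*(6/5)) = -1*0 = 0)
b = 11*I*√2 (b = √(0 - 242) = √(-242) = 11*I*√2 ≈ 15.556*I)
b² = (11*I*√2)² = -242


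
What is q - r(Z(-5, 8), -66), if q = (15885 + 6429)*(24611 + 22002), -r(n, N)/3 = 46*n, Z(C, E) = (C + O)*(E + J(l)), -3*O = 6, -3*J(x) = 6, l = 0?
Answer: 1040116686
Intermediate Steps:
J(x) = -2 (J(x) = -1/3*6 = -2)
O = -2 (O = -1/3*6 = -2)
Z(C, E) = (-2 + C)*(-2 + E) (Z(C, E) = (C - 2)*(E - 2) = (-2 + C)*(-2 + E))
r(n, N) = -138*n
q = 1040122482 (q = 22314*46613 = 1040122482)
q - r(Z(-5, 8), -66) = 1040122482 - (-138)*(4 - 2*(-5) - 2*8 - 5*8) = 1040122482 - (-138)*(4 + 10 - 16 - 40) = 1040122482 - (-138)*(-42) = 1040122482 - 1*5796 = 1040122482 - 5796 = 1040116686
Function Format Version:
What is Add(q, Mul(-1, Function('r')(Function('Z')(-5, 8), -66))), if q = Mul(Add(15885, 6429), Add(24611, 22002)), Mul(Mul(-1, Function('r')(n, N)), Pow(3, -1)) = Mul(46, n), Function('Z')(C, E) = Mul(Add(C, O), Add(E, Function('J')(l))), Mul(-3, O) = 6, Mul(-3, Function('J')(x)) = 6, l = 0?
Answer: 1040116686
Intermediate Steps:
Function('J')(x) = -2 (Function('J')(x) = Mul(Rational(-1, 3), 6) = -2)
O = -2 (O = Mul(Rational(-1, 3), 6) = -2)
Function('Z')(C, E) = Mul(Add(-2, C), Add(-2, E)) (Function('Z')(C, E) = Mul(Add(C, -2), Add(E, -2)) = Mul(Add(-2, C), Add(-2, E)))
Function('r')(n, N) = Mul(-138, n) (Function('r')(n, N) = Mul(-3, Mul(46, n)) = Mul(-138, n))
q = 1040122482 (q = Mul(22314, 46613) = 1040122482)
Add(q, Mul(-1, Function('r')(Function('Z')(-5, 8), -66))) = Add(1040122482, Mul(-1, Mul(-138, Add(4, Mul(-2, -5), Mul(-2, 8), Mul(-5, 8))))) = Add(1040122482, Mul(-1, Mul(-138, Add(4, 10, -16, -40)))) = Add(1040122482, Mul(-1, Mul(-138, -42))) = Add(1040122482, Mul(-1, 5796)) = Add(1040122482, -5796) = 1040116686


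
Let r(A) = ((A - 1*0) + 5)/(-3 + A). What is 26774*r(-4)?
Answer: -26774/7 ≈ -3824.9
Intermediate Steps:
r(A) = (5 + A)/(-3 + A) (r(A) = ((A + 0) + 5)/(-3 + A) = (A + 5)/(-3 + A) = (5 + A)/(-3 + A))
26774*r(-4) = 26774*((5 - 4)/(-3 - 4)) = 26774*(1/(-7)) = 26774*(-1/7*1) = 26774*(-1/7) = -26774/7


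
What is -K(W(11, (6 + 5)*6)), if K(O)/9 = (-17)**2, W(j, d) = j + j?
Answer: -2601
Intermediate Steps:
W(j, d) = 2*j
K(O) = 2601 (K(O) = 9*(-17)**2 = 9*289 = 2601)
-K(W(11, (6 + 5)*6)) = -1*2601 = -2601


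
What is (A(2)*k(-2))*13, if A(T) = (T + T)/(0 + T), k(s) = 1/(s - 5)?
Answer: -26/7 ≈ -3.7143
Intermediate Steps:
k(s) = 1/(-5 + s)
A(T) = 2 (A(T) = (2*T)/T = 2)
(A(2)*k(-2))*13 = (2/(-5 - 2))*13 = (2/(-7))*13 = (2*(-⅐))*13 = -2/7*13 = -26/7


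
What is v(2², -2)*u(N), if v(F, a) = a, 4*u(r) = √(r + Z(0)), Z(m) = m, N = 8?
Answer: -√2 ≈ -1.4142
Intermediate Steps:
u(r) = √r/4 (u(r) = √(r + 0)/4 = √r/4)
v(2², -2)*u(N) = -√8/2 = -2*√2/2 = -√2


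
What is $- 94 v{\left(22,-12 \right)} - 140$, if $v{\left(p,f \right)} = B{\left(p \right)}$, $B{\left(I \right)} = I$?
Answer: $-2208$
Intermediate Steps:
$v{\left(p,f \right)} = p$
$- 94 v{\left(22,-12 \right)} - 140 = \left(-94\right) 22 - 140 = -2068 - 140 = -2208$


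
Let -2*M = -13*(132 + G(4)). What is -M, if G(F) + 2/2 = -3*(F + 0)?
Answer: -1547/2 ≈ -773.50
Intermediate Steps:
G(F) = -1 - 3*F (G(F) = -1 - 3*(F + 0) = -1 - 3*F)
M = 1547/2 (M = -(-13)*(132 + (-1 - 3*4))/2 = -(-13)*(132 + (-1 - 12))/2 = -(-13)*(132 - 13)/2 = -(-13)*119/2 = -1/2*(-1547) = 1547/2 ≈ 773.50)
-M = -1*1547/2 = -1547/2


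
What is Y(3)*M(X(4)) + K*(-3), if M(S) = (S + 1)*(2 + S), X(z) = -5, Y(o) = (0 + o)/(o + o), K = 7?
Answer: -15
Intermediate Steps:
Y(o) = ½ (Y(o) = o/((2*o)) = o*(1/(2*o)) = ½)
M(S) = (1 + S)*(2 + S)
Y(3)*M(X(4)) + K*(-3) = (2 + (-5)² + 3*(-5))/2 + 7*(-3) = (2 + 25 - 15)/2 - 21 = (½)*12 - 21 = 6 - 21 = -15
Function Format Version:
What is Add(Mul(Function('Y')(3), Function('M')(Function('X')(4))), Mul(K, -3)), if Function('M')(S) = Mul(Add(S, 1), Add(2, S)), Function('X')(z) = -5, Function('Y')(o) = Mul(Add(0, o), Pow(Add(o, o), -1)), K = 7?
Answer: -15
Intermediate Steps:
Function('Y')(o) = Rational(1, 2) (Function('Y')(o) = Mul(o, Pow(Mul(2, o), -1)) = Mul(o, Mul(Rational(1, 2), Pow(o, -1))) = Rational(1, 2))
Function('M')(S) = Mul(Add(1, S), Add(2, S))
Add(Mul(Function('Y')(3), Function('M')(Function('X')(4))), Mul(K, -3)) = Add(Mul(Rational(1, 2), Add(2, Pow(-5, 2), Mul(3, -5))), Mul(7, -3)) = Add(Mul(Rational(1, 2), Add(2, 25, -15)), -21) = Add(Mul(Rational(1, 2), 12), -21) = Add(6, -21) = -15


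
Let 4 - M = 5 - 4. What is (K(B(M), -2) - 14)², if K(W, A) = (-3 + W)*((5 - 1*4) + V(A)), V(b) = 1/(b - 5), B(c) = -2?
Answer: 16384/49 ≈ 334.37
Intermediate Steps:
M = 3 (M = 4 - (5 - 4) = 4 - 1*1 = 4 - 1 = 3)
V(b) = 1/(-5 + b)
K(W, A) = (1 + 1/(-5 + A))*(-3 + W) (K(W, A) = (-3 + W)*((5 - 1*4) + 1/(-5 + A)) = (-3 + W)*((5 - 4) + 1/(-5 + A)) = (-3 + W)*(1 + 1/(-5 + A)) = (1 + 1/(-5 + A))*(-3 + W))
(K(B(M), -2) - 14)² = ((-3 - 2 + (-5 - 2)*(-3 - 2))/(-5 - 2) - 14)² = ((-3 - 2 - 7*(-5))/(-7) - 14)² = (-(-3 - 2 + 35)/7 - 14)² = (-⅐*30 - 14)² = (-30/7 - 14)² = (-128/7)² = 16384/49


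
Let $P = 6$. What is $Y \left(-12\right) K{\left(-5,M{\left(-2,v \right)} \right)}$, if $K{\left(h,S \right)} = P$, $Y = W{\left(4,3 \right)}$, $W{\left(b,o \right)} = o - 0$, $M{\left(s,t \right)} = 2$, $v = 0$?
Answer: $-216$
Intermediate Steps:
$W{\left(b,o \right)} = o$ ($W{\left(b,o \right)} = o + 0 = o$)
$Y = 3$
$K{\left(h,S \right)} = 6$
$Y \left(-12\right) K{\left(-5,M{\left(-2,v \right)} \right)} = 3 \left(-12\right) 6 = \left(-36\right) 6 = -216$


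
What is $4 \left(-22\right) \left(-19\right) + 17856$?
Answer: $19528$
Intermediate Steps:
$4 \left(-22\right) \left(-19\right) + 17856 = \left(-88\right) \left(-19\right) + 17856 = 1672 + 17856 = 19528$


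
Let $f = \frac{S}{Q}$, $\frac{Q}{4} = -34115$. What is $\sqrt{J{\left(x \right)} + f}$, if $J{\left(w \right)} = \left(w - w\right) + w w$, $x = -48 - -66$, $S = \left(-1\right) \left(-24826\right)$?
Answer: $\frac{\sqrt{1507480920610}}{68230} \approx 17.995$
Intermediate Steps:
$S = 24826$
$Q = -136460$ ($Q = 4 \left(-34115\right) = -136460$)
$x = 18$ ($x = -48 + 66 = 18$)
$J{\left(w \right)} = w^{2}$ ($J{\left(w \right)} = 0 + w^{2} = w^{2}$)
$f = - \frac{12413}{68230}$ ($f = \frac{24826}{-136460} = 24826 \left(- \frac{1}{136460}\right) = - \frac{12413}{68230} \approx -0.18193$)
$\sqrt{J{\left(x \right)} + f} = \sqrt{18^{2} - \frac{12413}{68230}} = \sqrt{324 - \frac{12413}{68230}} = \sqrt{\frac{22094107}{68230}} = \frac{\sqrt{1507480920610}}{68230}$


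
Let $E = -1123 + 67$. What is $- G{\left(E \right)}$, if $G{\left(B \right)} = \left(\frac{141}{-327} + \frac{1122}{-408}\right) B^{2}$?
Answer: $\frac{386673408}{109} \approx 3.5475 \cdot 10^{6}$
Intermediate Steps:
$E = -1056$
$G{\left(B \right)} = - \frac{1387 B^{2}}{436}$ ($G{\left(B \right)} = \left(141 \left(- \frac{1}{327}\right) + 1122 \left(- \frac{1}{408}\right)\right) B^{2} = \left(- \frac{47}{109} - \frac{11}{4}\right) B^{2} = - \frac{1387 B^{2}}{436}$)
$- G{\left(E \right)} = - \frac{\left(-1387\right) \left(-1056\right)^{2}}{436} = - \frac{\left(-1387\right) 1115136}{436} = \left(-1\right) \left(- \frac{386673408}{109}\right) = \frac{386673408}{109}$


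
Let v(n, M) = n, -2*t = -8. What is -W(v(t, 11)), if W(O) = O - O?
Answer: 0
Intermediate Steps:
t = 4 (t = -½*(-8) = 4)
W(O) = 0
-W(v(t, 11)) = -1*0 = 0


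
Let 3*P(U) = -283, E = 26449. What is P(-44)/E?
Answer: -283/79347 ≈ -0.0035666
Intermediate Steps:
P(U) = -283/3 (P(U) = (⅓)*(-283) = -283/3)
P(-44)/E = -283/3/26449 = -283/3*1/26449 = -283/79347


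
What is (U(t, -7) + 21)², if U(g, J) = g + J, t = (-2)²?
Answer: 324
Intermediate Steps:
t = 4
U(g, J) = J + g
(U(t, -7) + 21)² = ((-7 + 4) + 21)² = (-3 + 21)² = 18² = 324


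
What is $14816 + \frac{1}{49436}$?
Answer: $\frac{732443777}{49436} \approx 14816.0$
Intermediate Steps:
$14816 + \frac{1}{49436} = \frac{732443777}{49436}$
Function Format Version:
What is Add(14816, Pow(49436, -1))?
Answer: Rational(732443777, 49436) ≈ 14816.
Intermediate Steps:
Add(14816, Pow(49436, -1)) = Add(14816, Rational(1, 49436)) = Rational(732443777, 49436)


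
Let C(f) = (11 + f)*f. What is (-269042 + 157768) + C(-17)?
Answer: -111172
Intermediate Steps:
C(f) = f*(11 + f)
(-269042 + 157768) + C(-17) = (-269042 + 157768) - 17*(11 - 17) = -111274 - 17*(-6) = -111274 + 102 = -111172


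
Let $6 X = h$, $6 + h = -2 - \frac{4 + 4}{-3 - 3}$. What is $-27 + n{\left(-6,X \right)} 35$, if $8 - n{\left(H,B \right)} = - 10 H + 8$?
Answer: $-2127$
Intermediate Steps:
$h = - \frac{20}{3}$ ($h = -6 - \left(2 + \frac{4 + 4}{-3 - 3}\right) = -6 - \left(2 + \frac{8}{-6}\right) = -6 - \left(2 + 8 \left(- \frac{1}{6}\right)\right) = -6 - \frac{2}{3} = - \frac{20}{3} \approx -6.6667$)
$X = - \frac{10}{9}$ ($X = \frac{1}{6} \left(- \frac{20}{3}\right) = - \frac{10}{9} \approx -1.1111$)
$n{\left(H,B \right)} = 10 H$ ($n{\left(H,B \right)} = 8 - \left(- 10 H + 8\right) = 8 - \left(8 - 10 H\right) = 8 + \left(-8 + 10 H\right) = 10 H$)
$-27 + n{\left(-6,X \right)} 35 = -27 + 10 \left(-6\right) 35 = -27 - 2100 = -2127$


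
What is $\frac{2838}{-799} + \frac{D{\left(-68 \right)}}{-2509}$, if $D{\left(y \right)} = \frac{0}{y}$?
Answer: $- \frac{2838}{799} \approx -3.5519$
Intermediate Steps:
$D{\left(y \right)} = 0$
$\frac{2838}{-799} + \frac{D{\left(-68 \right)}}{-2509} = \frac{2838}{-799} + \frac{0}{-2509} = 2838 \left(- \frac{1}{799}\right) + 0 \left(- \frac{1}{2509}\right) = - \frac{2838}{799} + 0 = - \frac{2838}{799}$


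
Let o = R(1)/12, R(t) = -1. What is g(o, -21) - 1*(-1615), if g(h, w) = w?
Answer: 1594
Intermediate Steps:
o = -1/12 ≈ -0.083333
g(o, -21) - 1*(-1615) = -21 - 1*(-1615) = -21 + 1615 = 1594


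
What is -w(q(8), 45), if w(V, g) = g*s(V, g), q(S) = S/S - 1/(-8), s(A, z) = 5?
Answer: -225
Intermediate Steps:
q(S) = 9/8 (q(S) = 1 - 1*(-1/8) = 1 + 1/8 = 9/8)
w(V, g) = 5*g (w(V, g) = g*5 = 5*g)
-w(q(8), 45) = -5*45 = -1*225 = -225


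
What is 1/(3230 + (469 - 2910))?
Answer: 1/789 ≈ 0.0012674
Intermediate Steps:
1/(3230 + (469 - 2910)) = 1/(3230 - 2441) = 1/789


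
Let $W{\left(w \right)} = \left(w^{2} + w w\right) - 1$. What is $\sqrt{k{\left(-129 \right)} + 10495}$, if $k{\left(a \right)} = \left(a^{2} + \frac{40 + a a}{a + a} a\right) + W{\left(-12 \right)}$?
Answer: $\frac{\sqrt{143054}}{2} \approx 189.11$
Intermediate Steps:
$W{\left(w \right)} = -1 + 2 w^{2}$ ($W{\left(w \right)} = \left(w^{2} + w^{2}\right) - 1 = 2 w^{2} - 1 = -1 + 2 w^{2}$)
$k{\left(a \right)} = 307 + \frac{3 a^{2}}{2}$ ($k{\left(a \right)} = \left(a^{2} + \frac{40 + a a}{a + a} a\right) - \left(1 - 2 \left(-12\right)^{2}\right) = \left(a^{2} + \frac{40 + a^{2}}{2 a} a\right) + \left(-1 + 2 \cdot 144\right) = \left(a^{2} + \left(40 + a^{2}\right) \frac{1}{2 a} a\right) + \left(-1 + 288\right) = \left(a^{2} + \frac{40 + a^{2}}{2 a} a\right) + 287 = \left(a^{2} + \left(20 + \frac{a^{2}}{2}\right)\right) + 287 = \left(20 + \frac{3 a^{2}}{2}\right) + 287 = 307 + \frac{3 a^{2}}{2}$)
$\sqrt{k{\left(-129 \right)} + 10495} = \sqrt{\left(307 + \frac{3 \left(-129\right)^{2}}{2}\right) + 10495} = \sqrt{\left(307 + \frac{3}{2} \cdot 16641\right) + 10495} = \sqrt{\left(307 + \frac{49923}{2}\right) + 10495} = \sqrt{\frac{50537}{2} + 10495} = \sqrt{\frac{71527}{2}} = \frac{\sqrt{143054}}{2}$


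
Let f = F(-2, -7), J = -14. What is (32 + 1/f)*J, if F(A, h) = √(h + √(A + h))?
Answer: -448 - 14/√(-7 + 3*I) ≈ -449.02 + 4.9695*I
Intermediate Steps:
f = √(-7 + 3*I) (f = √(-7 + √(-2 - 7)) = √(-7 + √(-9)) = √(-7 + 3*I) ≈ 0.55488 + 2.7033*I)
(32 + 1/f)*J = (32 + 1/(√(-7 + 3*I)))*(-14) = (32 + (-7 + 3*I)^(-½))*(-14) = -448 - 14/√(-7 + 3*I)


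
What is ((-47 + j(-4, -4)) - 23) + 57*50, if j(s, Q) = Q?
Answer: 2776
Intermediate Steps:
((-47 + j(-4, -4)) - 23) + 57*50 = ((-47 - 4) - 23) + 57*50 = (-51 - 23) + 2850 = -74 + 2850 = 2776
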